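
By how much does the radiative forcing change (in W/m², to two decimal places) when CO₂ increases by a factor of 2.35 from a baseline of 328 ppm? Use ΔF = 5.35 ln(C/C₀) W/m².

Because the forcing depends only on the ratio C/C₀, the initial concentration does not enter.
ΔF = 5.35 × ln(2.35) = 5.35 × 0.85442 = 4.5711 W/m².

ΔF = 4.57 W/m²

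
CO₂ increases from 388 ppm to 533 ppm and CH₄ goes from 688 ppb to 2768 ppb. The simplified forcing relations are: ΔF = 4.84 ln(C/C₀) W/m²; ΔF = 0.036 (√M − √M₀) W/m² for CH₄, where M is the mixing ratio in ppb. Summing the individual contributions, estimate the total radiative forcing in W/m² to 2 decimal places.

CO₂: 4.84 × ln(533/388) = 4.84 × ln(1.37371) = 4.84 × 0.31752 = 1.5368 W/m².
CH₄: 0.036 × (√2768 − √688) = 0.036 × (52.6118 − 26.2298) = 0.036 × 26.3820 = 0.9498 W/m².
Total ΔF = 1.5368 + 0.9498 = 2.4866 W/m².

ΔF = 2.49 W/m²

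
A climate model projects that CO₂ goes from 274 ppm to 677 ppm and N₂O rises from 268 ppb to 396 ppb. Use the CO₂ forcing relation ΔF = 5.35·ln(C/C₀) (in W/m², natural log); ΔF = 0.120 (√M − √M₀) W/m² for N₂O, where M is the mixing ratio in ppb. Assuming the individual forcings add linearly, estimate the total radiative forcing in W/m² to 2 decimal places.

CO₂: 5.35 × ln(677/274) = 5.35 × ln(2.47080) = 5.35 × 0.90454 = 4.8393 W/m².
N₂O: 0.120 × (√396 − √268) = 0.120 × (19.8997 − 16.3707) = 0.120 × 3.5290 = 0.4235 W/m².
Total ΔF = 4.8393 + 0.4235 = 5.2628 W/m².

ΔF = 5.26 W/m²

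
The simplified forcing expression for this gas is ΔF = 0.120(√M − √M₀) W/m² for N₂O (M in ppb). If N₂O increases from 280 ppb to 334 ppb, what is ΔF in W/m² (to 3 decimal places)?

ΔF = 0.185 W/m²

N₂O: 0.120 × (√334 − √280) = 0.120 × (18.2757 − 16.7332) = 0.120 × 1.5425 = 0.1851 W/m².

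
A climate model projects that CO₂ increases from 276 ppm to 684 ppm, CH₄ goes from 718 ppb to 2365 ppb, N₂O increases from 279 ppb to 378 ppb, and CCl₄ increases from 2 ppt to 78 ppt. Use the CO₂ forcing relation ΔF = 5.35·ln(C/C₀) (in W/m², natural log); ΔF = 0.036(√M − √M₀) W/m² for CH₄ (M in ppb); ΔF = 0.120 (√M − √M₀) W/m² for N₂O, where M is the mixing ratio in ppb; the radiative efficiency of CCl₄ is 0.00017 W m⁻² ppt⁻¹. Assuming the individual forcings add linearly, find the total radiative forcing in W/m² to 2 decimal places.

CO₂: 5.35 × ln(684/276) = 5.35 × ln(2.47826) = 5.35 × 0.90756 = 4.8554 W/m².
CH₄: 0.036 × (√2365 − √718) = 0.036 × (48.6313 − 26.7955) = 0.036 × 21.8358 = 0.7861 W/m².
N₂O: 0.120 × (√378 − √279) = 0.120 × (19.4422 − 16.7033) = 0.120 × 2.7389 = 0.3287 W/m².
CCl₄: ΔF = 0.00017 × (78 − 2) = 0.00017 × 76 = 0.0129 W/m².
Total ΔF = 4.8554 + 0.7861 + 0.3287 + 0.0129 = 5.9831 W/m².

ΔF = 5.98 W/m²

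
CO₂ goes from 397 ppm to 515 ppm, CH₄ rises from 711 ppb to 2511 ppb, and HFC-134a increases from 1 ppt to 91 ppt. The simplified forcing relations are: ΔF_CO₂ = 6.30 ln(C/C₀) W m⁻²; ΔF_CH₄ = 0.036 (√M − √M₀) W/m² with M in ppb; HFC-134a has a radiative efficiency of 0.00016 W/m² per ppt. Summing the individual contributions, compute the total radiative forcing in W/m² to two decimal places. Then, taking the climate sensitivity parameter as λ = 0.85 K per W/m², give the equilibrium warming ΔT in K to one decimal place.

ΔF = 2.50 W/m²; ΔT = 2.1 K

CO₂: 6.30 × ln(515/397) = 6.30 × ln(1.29723) = 6.30 × 0.26023 = 1.6394 W/m².
CH₄: 0.036 × (√2511 − √711) = 0.036 × (50.1099 − 26.6646) = 0.036 × 23.4453 = 0.8440 W/m².
HFC-134a: ΔF = 0.00016 × (91 − 1) = 0.00016 × 90 = 0.0144 W/m².
Total ΔF = 1.6394 + 0.8440 + 0.0144 = 2.4978 W/m².
ΔT = λ ΔF = 0.85 × 2.50 = 2.1250 K.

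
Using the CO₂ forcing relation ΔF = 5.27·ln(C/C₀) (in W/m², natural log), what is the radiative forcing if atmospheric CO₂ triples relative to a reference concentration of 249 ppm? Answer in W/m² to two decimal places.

ΔF = 5.27 × ln(3) = 5.27 × 1.09861 = 5.7897 W/m².

ΔF = 5.79 W/m²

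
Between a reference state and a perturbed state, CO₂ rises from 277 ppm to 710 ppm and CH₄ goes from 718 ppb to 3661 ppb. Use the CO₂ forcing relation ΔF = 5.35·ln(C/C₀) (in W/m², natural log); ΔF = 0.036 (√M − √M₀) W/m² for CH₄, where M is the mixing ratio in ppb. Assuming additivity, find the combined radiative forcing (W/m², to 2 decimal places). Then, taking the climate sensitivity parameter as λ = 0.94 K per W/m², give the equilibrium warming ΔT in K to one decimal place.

ΔF = 6.25 W/m²; ΔT = 5.9 K

CO₂: 5.35 × ln(710/277) = 5.35 × ln(2.56318) = 5.35 × 0.94125 = 5.0357 W/m².
CH₄: 0.036 × (√3661 − √718) = 0.036 × (60.5062 − 26.7955) = 0.036 × 33.7107 = 1.2136 W/m².
Total ΔF = 5.0357 + 1.2136 = 6.2493 W/m².
ΔT = λ ΔF = 0.94 × 6.25 = 5.8750 K.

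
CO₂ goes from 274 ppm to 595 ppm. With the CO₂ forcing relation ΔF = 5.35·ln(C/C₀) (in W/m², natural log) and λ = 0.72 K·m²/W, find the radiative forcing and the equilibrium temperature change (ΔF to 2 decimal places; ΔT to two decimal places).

CO₂: 5.35 × ln(595/274) = 5.35 × ln(2.17153) = 5.35 × 0.77543 = 4.1486 W/m².
ΔT = λ ΔF = 0.72 × 4.15 = 2.9880 K.

ΔF = 4.15 W/m²; ΔT = 2.99 K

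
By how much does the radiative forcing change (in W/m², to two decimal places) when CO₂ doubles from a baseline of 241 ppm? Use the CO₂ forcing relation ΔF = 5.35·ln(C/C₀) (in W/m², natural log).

ΔF = 5.35 × ln(2) = 5.35 × 0.69315 = 3.7084 W/m².

ΔF = 3.71 W/m²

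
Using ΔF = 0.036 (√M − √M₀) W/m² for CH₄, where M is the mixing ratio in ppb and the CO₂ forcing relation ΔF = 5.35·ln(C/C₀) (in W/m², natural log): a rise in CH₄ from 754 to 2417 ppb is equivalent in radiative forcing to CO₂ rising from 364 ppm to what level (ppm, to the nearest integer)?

CH₄ forcing: 0.036 × (√2417 − √754) = 0.036 × (49.1630 − 27.4591) = 0.036 × 21.7039 = 0.78134 W/m².
Set 5.35 ln(C/364) = 0.78134: ln(C/364) = 0.78134/5.35 = 0.14604, so C = 364 × e^0.14604 = 364 × 1.15724 = 421.24 ppm.

C ≈ 421 ppm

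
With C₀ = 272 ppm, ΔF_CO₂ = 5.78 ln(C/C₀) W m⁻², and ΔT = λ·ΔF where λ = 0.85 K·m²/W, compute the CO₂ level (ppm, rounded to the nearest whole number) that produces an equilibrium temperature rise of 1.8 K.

C ≈ 392 ppm

Required forcing: ΔF = ΔT/λ = 1.8/0.85 = 2.1176 W/m².
Then ln(C/272) = ΔF/5.78 = 2.1176/5.78 = 0.36637.
So C = 272 × e^0.36637 = 272 × 1.44249 = 392.36 ppm.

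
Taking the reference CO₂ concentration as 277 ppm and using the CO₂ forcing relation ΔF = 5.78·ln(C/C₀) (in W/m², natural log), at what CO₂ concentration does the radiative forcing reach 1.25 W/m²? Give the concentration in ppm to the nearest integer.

Set 5.78 ln(C/277) = 1.25, so ln(C/277) = 1.25/5.78 = 0.21626.
Then C/277 = e^0.21626 = 1.24143, giving C = 277 × 1.24143 = 343.88 ppm.

C ≈ 344 ppm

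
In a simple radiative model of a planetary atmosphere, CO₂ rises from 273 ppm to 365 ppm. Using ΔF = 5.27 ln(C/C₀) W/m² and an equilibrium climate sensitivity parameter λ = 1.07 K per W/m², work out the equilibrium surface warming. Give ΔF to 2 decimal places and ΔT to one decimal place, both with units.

CO₂: 5.27 × ln(365/273) = 5.27 × ln(1.33700) = 5.27 × 0.29043 = 1.5306 W/m².
ΔT = λ ΔF = 1.07 × 1.53 = 1.6371 K.

ΔF = 1.53 W/m²; ΔT = 1.6 K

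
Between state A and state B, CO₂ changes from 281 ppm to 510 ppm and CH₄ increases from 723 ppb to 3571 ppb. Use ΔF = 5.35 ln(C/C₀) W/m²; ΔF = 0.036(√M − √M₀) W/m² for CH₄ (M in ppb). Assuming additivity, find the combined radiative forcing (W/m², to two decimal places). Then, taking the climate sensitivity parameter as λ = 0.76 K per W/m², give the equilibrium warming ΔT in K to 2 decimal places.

CO₂: 5.35 × ln(510/281) = 5.35 × ln(1.81495) = 5.35 × 0.59606 = 3.1889 W/m².
CH₄: 0.036 × (√3571 − √723) = 0.036 × (59.7578 − 26.8887) = 0.036 × 32.8691 = 1.1833 W/m².
Total ΔF = 3.1889 + 1.1833 = 4.3722 W/m².
ΔT = λ ΔF = 0.76 × 4.37 = 3.3212 K.

ΔF = 4.37 W/m²; ΔT = 3.32 K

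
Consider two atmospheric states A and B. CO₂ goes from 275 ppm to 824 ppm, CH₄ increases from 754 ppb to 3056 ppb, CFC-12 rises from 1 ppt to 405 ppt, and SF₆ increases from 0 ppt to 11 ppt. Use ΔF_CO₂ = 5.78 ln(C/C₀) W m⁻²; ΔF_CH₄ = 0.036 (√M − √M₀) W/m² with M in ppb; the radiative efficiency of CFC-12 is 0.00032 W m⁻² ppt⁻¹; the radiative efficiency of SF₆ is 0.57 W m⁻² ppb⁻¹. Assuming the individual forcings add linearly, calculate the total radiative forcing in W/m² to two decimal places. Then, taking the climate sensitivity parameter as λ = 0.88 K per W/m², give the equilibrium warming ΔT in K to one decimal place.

CO₂: 5.78 × ln(824/275) = 5.78 × ln(2.99636) = 5.78 × 1.09740 = 6.3430 W/m².
CH₄: 0.036 × (√3056 − √754) = 0.036 × (55.2811 − 27.4591) = 0.036 × 27.8220 = 1.0016 W/m².
CFC-12: ΔF = 0.00032 × (405 − 1) = 0.00032 × 404 = 0.1293 W/m².
SF₆: Δ = 11 − 0 = 11 ppt = 0.011 ppb; ΔF = 0.57 × 0.011 = 0.0063 W/m².
Total ΔF = 6.3430 + 1.0016 + 0.1293 + 0.0063 = 7.4802 W/m².
ΔT = λ ΔF = 0.88 × 7.48 = 6.5824 K.

ΔF = 7.48 W/m²; ΔT = 6.6 K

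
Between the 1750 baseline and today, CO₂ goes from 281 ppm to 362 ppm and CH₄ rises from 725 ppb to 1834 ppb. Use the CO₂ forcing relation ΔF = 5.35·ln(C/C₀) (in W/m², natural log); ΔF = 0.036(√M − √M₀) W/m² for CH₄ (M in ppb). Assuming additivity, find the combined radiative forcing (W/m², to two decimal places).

ΔF = 1.93 W/m²

CO₂: 5.35 × ln(362/281) = 5.35 × ln(1.28826) = 5.35 × 0.25329 = 1.3551 W/m².
CH₄: 0.036 × (√1834 − √725) = 0.036 × (42.8252 − 26.9258) = 0.036 × 15.8994 = 0.5724 W/m².
Total ΔF = 1.3551 + 0.5724 = 1.9275 W/m².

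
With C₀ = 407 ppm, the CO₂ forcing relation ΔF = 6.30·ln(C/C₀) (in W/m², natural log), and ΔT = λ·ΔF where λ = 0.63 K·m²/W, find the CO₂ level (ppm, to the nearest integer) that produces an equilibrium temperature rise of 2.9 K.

Required forcing: ΔF = ΔT/λ = 2.9/0.63 = 4.6032 W/m².
Then ln(C/407) = ΔF/6.30 = 4.6032/6.30 = 0.73067.
So C = 407 × e^0.73067 = 407 × 2.07647 = 845.12 ppm.

C ≈ 845 ppm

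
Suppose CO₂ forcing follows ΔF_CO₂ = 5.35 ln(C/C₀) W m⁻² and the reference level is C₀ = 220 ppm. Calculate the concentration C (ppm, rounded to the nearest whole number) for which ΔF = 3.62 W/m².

C ≈ 433 ppm

Set 5.35 ln(C/220) = 3.62, so ln(C/220) = 3.62/5.35 = 0.67664.
Then C/220 = e^0.67664 = 1.96726, giving C = 220 × 1.96726 = 432.80 ppm.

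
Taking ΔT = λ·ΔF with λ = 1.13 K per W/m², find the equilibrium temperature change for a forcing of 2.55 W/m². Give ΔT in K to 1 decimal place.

ΔT = 2.9 K

ΔT = λ ΔF = 1.13 × 2.55 = 2.8815 K.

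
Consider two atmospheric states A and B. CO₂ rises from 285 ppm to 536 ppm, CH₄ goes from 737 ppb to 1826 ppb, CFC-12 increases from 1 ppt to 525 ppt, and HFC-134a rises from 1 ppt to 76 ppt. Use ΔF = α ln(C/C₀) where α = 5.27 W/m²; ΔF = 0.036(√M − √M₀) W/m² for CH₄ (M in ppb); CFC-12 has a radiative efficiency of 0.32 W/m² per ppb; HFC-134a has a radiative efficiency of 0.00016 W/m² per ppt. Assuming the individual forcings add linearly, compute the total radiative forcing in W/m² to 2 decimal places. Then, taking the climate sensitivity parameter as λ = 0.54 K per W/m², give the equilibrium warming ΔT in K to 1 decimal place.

ΔF = 4.07 W/m²; ΔT = 2.2 K

CO₂: 5.27 × ln(536/285) = 5.27 × ln(1.88070) = 5.27 × 0.63164 = 3.3287 W/m².
CH₄: 0.036 × (√1826 − √737) = 0.036 × (42.7317 − 27.1477) = 0.036 × 15.5840 = 0.5610 W/m².
CFC-12: Δ = 525 − 1 = 524 ppt = 0.524 ppb; ΔF = 0.32 × 0.524 = 0.1677 W/m².
HFC-134a: ΔF = 0.00016 × (76 − 1) = 0.00016 × 75 = 0.0120 W/m².
Total ΔF = 3.3287 + 0.5610 + 0.1677 + 0.0120 = 4.0694 W/m².
ΔT = λ ΔF = 0.54 × 4.07 = 2.1978 K.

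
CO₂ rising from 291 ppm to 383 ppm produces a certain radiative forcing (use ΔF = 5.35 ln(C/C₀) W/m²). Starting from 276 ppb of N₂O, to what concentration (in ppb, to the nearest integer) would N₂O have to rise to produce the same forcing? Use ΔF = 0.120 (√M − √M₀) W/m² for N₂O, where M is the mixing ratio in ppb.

M ≈ 833 ppb

CO₂ forcing: 5.35 × ln(383/291) = 5.35 × 0.274712 = 1.46971 W/m².
Set 0.120(√M − √276) = 1.46971: √M = 1.46971/0.120 + √276 = 12.2476 + 16.6132 = 28.8608.
M = (28.8608)² = 832.95 ppb.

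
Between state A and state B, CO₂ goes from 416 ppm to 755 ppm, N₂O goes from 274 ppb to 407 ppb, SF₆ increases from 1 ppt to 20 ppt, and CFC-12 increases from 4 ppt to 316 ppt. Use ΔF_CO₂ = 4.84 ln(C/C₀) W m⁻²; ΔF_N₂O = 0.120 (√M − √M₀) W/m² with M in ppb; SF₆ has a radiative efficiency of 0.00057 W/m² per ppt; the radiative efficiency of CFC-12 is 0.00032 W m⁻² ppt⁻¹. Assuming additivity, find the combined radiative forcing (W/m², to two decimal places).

ΔF = 3.43 W/m²

CO₂: 4.84 × ln(755/416) = 4.84 × ln(1.81490) = 4.84 × 0.59603 = 2.8848 W/m².
N₂O: 0.120 × (√407 − √274) = 0.120 × (20.1742 − 16.5529) = 0.120 × 3.6213 = 0.4346 W/m².
SF₆: ΔF = 0.00057 × (20 − 1) = 0.00057 × 19 = 0.0108 W/m².
CFC-12: ΔF = 0.00032 × (316 − 4) = 0.00032 × 312 = 0.0998 W/m².
Total ΔF = 2.8848 + 0.4346 + 0.0108 + 0.0998 = 3.4300 W/m².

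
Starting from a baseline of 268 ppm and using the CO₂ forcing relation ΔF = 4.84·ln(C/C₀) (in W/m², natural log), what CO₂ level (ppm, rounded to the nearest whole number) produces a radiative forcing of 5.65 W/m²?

C ≈ 861 ppm

Set 4.84 ln(C/268) = 5.65, so ln(C/268) = 5.65/4.84 = 1.16736.
Then C/268 = e^1.16736 = 3.21350, giving C = 268 × 3.21350 = 861.22 ppm.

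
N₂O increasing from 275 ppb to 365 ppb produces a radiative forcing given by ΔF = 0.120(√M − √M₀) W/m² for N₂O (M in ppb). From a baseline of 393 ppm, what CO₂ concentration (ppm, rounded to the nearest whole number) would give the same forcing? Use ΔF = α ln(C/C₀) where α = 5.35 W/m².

N₂O forcing: 0.120 × (√365 − √275) = 0.120 × (19.1050 − 16.5831) = 0.120 × 2.5219 = 0.30263 W/m².
Set 5.35 ln(C/393) = 0.30263: ln(C/393) = 0.30263/5.35 = 0.05657, so C = 393 × e^0.05657 = 393 × 1.05820 = 415.87 ppm.

C ≈ 416 ppm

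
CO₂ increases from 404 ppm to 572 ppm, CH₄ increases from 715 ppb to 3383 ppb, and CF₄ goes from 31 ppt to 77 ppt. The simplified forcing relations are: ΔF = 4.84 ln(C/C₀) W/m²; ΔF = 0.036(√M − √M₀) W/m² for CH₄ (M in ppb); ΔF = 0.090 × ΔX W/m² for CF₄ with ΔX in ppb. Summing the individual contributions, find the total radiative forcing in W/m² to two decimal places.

ΔF = 2.82 W/m²

CO₂: 4.84 × ln(572/404) = 4.84 × ln(1.41584) = 4.84 × 0.34772 = 1.6830 W/m².
CH₄: 0.036 × (√3383 − √715) = 0.036 × (58.1636 − 26.7395) = 0.036 × 31.4241 = 1.1313 W/m².
CF₄: Δ = 77 − 31 = 46 ppt = 0.046 ppb; ΔF = 0.090 × 0.046 = 0.0041 W/m².
Total ΔF = 1.6830 + 1.1313 + 0.0041 = 2.8184 W/m².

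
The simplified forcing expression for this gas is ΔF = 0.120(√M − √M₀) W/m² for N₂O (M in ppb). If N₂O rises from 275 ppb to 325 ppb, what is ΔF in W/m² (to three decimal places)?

N₂O: 0.120 × (√325 − √275) = 0.120 × (18.0278 − 16.5831) = 0.120 × 1.4447 = 0.1734 W/m².

ΔF = 0.173 W/m²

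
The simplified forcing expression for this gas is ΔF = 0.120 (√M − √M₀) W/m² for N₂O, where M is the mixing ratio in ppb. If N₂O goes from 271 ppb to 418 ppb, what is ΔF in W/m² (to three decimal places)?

N₂O: 0.120 × (√418 − √271) = 0.120 × (20.4450 − 16.4621) = 0.120 × 3.9829 = 0.4779 W/m².

ΔF = 0.478 W/m²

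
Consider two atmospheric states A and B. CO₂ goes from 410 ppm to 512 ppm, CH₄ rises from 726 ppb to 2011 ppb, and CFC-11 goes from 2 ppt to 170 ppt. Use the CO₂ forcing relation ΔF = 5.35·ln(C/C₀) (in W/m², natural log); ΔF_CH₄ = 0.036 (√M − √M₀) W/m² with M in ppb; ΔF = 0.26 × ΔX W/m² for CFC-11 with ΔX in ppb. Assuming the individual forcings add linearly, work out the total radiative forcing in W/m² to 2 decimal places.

ΔF = 1.88 W/m²

CO₂: 5.35 × ln(512/410) = 5.35 × ln(1.24878) = 5.35 × 0.22217 = 1.1886 W/m².
CH₄: 0.036 × (√2011 − √726) = 0.036 × (44.8442 − 26.9444) = 0.036 × 17.8998 = 0.6444 W/m².
CFC-11: Δ = 170 − 2 = 168 ppt = 0.168 ppb; ΔF = 0.26 × 0.168 = 0.0437 W/m².
Total ΔF = 1.1886 + 0.6444 + 0.0437 = 1.8767 W/m².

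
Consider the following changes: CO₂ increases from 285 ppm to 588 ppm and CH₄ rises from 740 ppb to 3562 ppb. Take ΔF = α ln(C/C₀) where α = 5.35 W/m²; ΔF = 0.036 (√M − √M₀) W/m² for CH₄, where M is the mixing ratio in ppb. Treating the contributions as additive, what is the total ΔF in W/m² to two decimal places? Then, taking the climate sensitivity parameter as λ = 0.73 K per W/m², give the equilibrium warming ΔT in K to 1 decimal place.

ΔF = 5.04 W/m²; ΔT = 3.7 K

CO₂: 5.35 × ln(588/285) = 5.35 × ln(2.06316) = 5.35 × 0.72424 = 3.8747 W/m².
CH₄: 0.036 × (√3562 − √740) = 0.036 × (59.6825 − 27.2029) = 0.036 × 32.4796 = 1.1693 W/m².
Total ΔF = 3.8747 + 1.1693 = 5.0440 W/m².
ΔT = λ ΔF = 0.73 × 5.04 = 3.6792 K.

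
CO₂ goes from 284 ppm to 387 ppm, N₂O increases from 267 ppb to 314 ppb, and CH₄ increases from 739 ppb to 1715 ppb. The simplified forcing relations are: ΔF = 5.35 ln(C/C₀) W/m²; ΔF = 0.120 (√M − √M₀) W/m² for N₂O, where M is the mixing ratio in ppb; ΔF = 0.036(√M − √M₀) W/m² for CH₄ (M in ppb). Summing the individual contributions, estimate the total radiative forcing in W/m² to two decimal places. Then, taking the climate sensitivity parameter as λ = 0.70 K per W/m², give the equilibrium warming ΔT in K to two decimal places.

CO₂: 5.35 × ln(387/284) = 5.35 × ln(1.36268) = 5.35 × 0.30945 = 1.6556 W/m².
N₂O: 0.120 × (√314 − √267) = 0.120 × (17.7200 − 16.3401) = 0.120 × 1.3799 = 0.1656 W/m².
CH₄: 0.036 × (√1715 − √739) = 0.036 × (41.4126 − 27.1846) = 0.036 × 14.2280 = 0.5122 W/m².
Total ΔF = 1.6556 + 0.1656 + 0.5122 = 2.3334 W/m².
ΔT = λ ΔF = 0.70 × 2.33 = 1.6310 K.

ΔF = 2.33 W/m²; ΔT = 1.63 K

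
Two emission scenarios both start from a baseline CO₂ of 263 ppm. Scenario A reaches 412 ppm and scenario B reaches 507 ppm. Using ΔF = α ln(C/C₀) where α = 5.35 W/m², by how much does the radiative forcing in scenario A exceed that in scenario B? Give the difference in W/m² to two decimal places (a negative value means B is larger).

ΔF_A = 5.35 ln(412/263) = 5.35 × 0.44887 = 2.4015 W/m².
ΔF_B = 5.35 ln(507/263) = 5.35 × 0.65636 = 3.5115 W/m².
Difference: 2.4015 − 3.5115 = -1.1100 W/m².

ΔF_A − ΔF_B = -1.11 W/m²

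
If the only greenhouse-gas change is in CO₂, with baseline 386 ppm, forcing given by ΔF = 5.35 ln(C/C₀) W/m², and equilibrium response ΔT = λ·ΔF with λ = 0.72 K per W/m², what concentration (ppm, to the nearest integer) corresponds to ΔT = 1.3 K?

C ≈ 541 ppm

Required forcing: ΔF = ΔT/λ = 1.3/0.72 = 1.8056 W/m².
Then ln(C/386) = ΔF/5.35 = 1.8056/5.35 = 0.33750.
So C = 386 × e^0.33750 = 386 × 1.40144 = 540.96 ppm.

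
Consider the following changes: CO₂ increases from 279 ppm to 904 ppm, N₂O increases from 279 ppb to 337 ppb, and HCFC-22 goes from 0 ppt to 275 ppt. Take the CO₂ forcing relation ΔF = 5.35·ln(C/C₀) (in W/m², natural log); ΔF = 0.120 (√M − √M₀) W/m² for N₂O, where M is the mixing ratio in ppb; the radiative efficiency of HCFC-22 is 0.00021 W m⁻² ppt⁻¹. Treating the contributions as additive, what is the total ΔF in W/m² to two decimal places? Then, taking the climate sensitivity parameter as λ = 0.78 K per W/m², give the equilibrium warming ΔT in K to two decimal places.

ΔF = 6.55 W/m²; ΔT = 5.11 K

CO₂: 5.35 × ln(904/279) = 5.35 × ln(3.24014) = 5.35 × 1.17562 = 6.2896 W/m².
N₂O: 0.120 × (√337 − √279) = 0.120 × (18.3576 − 16.7033) = 0.120 × 1.6543 = 0.1985 W/m².
HCFC-22: ΔF = 0.00021 × (275 − 0) = 0.00021 × 275 = 0.0578 W/m².
Total ΔF = 6.2896 + 0.1985 + 0.0578 = 6.5459 W/m².
ΔT = λ ΔF = 0.78 × 6.55 = 5.1090 K.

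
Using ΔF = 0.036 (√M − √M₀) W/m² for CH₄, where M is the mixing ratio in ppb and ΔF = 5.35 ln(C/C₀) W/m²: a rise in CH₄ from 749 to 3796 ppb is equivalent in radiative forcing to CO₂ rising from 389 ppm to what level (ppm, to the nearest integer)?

C ≈ 490 ppm

CH₄ forcing: 0.036 × (√3796 − √749) = 0.036 × (61.6117 − 27.3679) = 0.036 × 34.2438 = 1.23278 W/m².
Set 5.35 ln(C/389) = 1.23278: ln(C/389) = 1.23278/5.35 = 0.23043, so C = 389 × e^0.23043 = 389 × 1.25914 = 489.81 ppm.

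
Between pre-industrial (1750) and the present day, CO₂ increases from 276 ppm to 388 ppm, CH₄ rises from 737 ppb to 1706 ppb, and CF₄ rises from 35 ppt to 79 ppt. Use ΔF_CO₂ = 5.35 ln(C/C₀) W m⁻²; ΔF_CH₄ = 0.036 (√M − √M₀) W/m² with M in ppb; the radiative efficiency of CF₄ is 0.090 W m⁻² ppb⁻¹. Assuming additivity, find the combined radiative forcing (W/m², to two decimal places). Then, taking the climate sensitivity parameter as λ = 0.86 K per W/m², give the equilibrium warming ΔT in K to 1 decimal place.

ΔF = 2.34 W/m²; ΔT = 2.0 K

CO₂: 5.35 × ln(388/276) = 5.35 × ln(1.40580) = 5.35 × 0.34061 = 1.8223 W/m².
CH₄: 0.036 × (√1706 − √737) = 0.036 × (41.3038 − 27.1477) = 0.036 × 14.1561 = 0.5096 W/m².
CF₄: Δ = 79 − 35 = 44 ppt = 0.044 ppb; ΔF = 0.090 × 0.044 = 0.0040 W/m².
Total ΔF = 1.8223 + 0.5096 + 0.0040 = 2.3359 W/m².
ΔT = λ ΔF = 0.86 × 2.34 = 2.0124 K.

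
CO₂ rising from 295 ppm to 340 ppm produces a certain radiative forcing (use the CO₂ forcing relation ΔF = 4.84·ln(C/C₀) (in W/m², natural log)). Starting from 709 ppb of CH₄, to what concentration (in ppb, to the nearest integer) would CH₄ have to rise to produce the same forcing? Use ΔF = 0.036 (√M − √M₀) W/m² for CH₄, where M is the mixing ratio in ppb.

CO₂ forcing: 4.84 × ln(340/295) = 4.84 × 0.141970 = 0.68713 W/m².
Set 0.036(√M − √709) = 0.68713: √M = 0.68713/0.036 + √709 = 19.0869 + 26.6271 = 45.7140.
M = (45.7140)² = 2089.77 ppb.

M ≈ 2090 ppb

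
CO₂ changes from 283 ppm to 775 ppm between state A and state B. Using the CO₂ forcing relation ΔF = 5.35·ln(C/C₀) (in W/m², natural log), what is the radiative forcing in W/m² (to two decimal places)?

ΔF = 5.39 W/m²

CO₂ absorption bands are partially saturated, so forcing scales with the logarithm of the concentration ratio.
CO₂: 5.35 × ln(775/283) = 5.35 × ln(2.73852) = 5.35 × 1.00742 = 5.3897 W/m².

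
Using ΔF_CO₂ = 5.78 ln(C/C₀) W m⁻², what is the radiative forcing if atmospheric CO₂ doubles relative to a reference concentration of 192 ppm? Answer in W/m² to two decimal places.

ΔF = 4.01 W/m²

Because the forcing depends only on the ratio C/C₀, the initial concentration does not enter.
ΔF = 5.78 × ln(2) = 5.78 × 0.69315 = 4.0064 W/m².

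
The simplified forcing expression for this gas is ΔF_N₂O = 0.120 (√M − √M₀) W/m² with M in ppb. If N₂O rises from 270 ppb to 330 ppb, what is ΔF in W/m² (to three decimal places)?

N₂O: 0.120 × (√330 − √270) = 0.120 × (18.1659 − 16.4317) = 0.120 × 1.7342 = 0.2081 W/m².

ΔF = 0.208 W/m²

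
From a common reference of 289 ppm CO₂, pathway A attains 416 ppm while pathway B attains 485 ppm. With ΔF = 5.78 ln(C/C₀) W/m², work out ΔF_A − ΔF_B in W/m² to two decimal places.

ΔF_A − ΔF_B = -0.89 W/m²

ΔF_A = 5.78 ln(416/289) = 5.78 × 0.36426 = 2.1054 W/m².
ΔF_B = 5.78 ln(485/289) = 5.78 × 0.51772 = 2.9924 W/m².
Difference: 2.1054 − 2.9924 = -0.8870 W/m².
(Equivalently, ΔF_A − ΔF_B = 5.78 ln(416/485) = 5.78 × -0.15346 = -0.8870 W/m².)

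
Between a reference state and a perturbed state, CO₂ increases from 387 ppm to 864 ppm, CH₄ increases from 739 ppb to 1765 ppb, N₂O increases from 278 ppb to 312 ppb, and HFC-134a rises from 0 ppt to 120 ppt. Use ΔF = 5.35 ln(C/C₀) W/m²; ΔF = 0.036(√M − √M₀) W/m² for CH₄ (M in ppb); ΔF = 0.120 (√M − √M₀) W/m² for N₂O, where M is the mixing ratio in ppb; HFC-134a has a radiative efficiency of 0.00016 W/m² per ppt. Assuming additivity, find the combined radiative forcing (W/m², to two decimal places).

CO₂: 5.35 × ln(864/387) = 5.35 × ln(2.23256) = 5.35 × 0.80315 = 4.2969 W/m².
CH₄: 0.036 × (√1765 − √739) = 0.036 × (42.0119 − 27.1846) = 0.036 × 14.8273 = 0.5338 W/m².
N₂O: 0.120 × (√312 − √278) = 0.120 × (17.6635 − 16.6733) = 0.120 × 0.9902 = 0.1188 W/m².
HFC-134a: ΔF = 0.00016 × (120 − 0) = 0.00016 × 120 = 0.0192 W/m².
Total ΔF = 4.2969 + 0.5338 + 0.1188 + 0.0192 = 4.9687 W/m².

ΔF = 4.97 W/m²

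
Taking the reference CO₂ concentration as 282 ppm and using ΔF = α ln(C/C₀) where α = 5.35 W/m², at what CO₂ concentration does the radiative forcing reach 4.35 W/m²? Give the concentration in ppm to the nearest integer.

Set 5.35 ln(C/282) = 4.35, so ln(C/282) = 4.35/5.35 = 0.81308.
Then C/282 = e^0.81308 = 2.25484, giving C = 282 × 2.25484 = 635.86 ppm.

C ≈ 636 ppm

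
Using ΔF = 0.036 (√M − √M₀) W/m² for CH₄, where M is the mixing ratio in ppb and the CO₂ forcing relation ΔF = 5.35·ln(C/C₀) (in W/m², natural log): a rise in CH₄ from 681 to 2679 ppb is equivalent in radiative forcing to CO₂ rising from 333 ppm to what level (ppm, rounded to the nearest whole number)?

C ≈ 396 ppm

CH₄ forcing: 0.036 × (√2679 − √681) = 0.036 × (51.7591 − 26.0960) = 0.036 × 25.6631 = 0.92387 W/m².
Set 5.35 ln(C/333) = 0.92387: ln(C/333) = 0.92387/5.35 = 0.17269, so C = 333 × e^0.17269 = 333 × 1.18850 = 395.77 ppm.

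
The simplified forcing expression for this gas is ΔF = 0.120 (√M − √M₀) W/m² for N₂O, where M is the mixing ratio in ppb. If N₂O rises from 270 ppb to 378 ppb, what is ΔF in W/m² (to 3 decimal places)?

N₂O: 0.120 × (√378 − √270) = 0.120 × (19.4422 − 16.4317) = 0.120 × 3.0105 = 0.3613 W/m².

ΔF = 0.361 W/m²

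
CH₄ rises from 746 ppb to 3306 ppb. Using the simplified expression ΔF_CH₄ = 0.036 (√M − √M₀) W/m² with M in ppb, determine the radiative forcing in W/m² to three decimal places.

ΔF = 1.087 W/m²

CH₄: 0.036 × (√3306 − √746) = 0.036 × (57.4978 − 27.3130) = 0.036 × 30.1848 = 1.0867 W/m².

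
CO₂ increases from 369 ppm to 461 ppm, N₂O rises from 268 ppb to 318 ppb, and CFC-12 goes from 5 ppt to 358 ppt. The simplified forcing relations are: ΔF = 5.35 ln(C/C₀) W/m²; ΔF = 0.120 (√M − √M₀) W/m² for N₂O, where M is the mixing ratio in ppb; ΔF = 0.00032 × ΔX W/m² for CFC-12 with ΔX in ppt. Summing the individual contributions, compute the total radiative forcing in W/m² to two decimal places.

CO₂: 5.35 × ln(461/369) = 5.35 × ln(1.24932) = 5.35 × 0.22260 = 1.1909 W/m².
N₂O: 0.120 × (√318 − √268) = 0.120 × (17.8326 − 16.3707) = 0.120 × 1.4619 = 0.1754 W/m².
CFC-12: ΔF = 0.00032 × (358 − 5) = 0.00032 × 353 = 0.1130 W/m².
Total ΔF = 1.1909 + 0.1754 + 0.1130 = 1.4793 W/m².

ΔF = 1.48 W/m²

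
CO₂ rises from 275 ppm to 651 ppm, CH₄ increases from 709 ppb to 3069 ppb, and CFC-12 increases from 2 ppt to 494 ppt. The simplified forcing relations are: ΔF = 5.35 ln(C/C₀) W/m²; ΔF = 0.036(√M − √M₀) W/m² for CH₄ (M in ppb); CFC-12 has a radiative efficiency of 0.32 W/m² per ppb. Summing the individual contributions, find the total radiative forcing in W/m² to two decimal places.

ΔF = 5.80 W/m²

CO₂: 5.35 × ln(651/275) = 5.35 × ln(2.36727) = 5.35 × 0.86174 = 4.6103 W/m².
CH₄: 0.036 × (√3069 − √709) = 0.036 × (55.3986 − 26.6271) = 0.036 × 28.7715 = 1.0358 W/m².
CFC-12: Δ = 494 − 2 = 492 ppt = 0.492 ppb; ΔF = 0.32 × 0.492 = 0.1574 W/m².
Total ΔF = 4.6103 + 1.0358 + 0.1574 = 5.8035 W/m².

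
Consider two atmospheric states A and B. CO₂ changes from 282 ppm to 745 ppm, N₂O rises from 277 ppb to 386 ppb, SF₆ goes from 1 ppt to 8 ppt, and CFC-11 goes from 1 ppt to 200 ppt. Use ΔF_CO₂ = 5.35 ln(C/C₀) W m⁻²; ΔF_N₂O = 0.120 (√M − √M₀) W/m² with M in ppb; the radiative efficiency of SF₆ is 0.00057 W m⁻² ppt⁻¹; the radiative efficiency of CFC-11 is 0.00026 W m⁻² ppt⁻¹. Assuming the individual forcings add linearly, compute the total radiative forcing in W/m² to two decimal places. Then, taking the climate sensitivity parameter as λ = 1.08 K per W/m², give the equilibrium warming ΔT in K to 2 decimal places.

CO₂: 5.35 × ln(745/282) = 5.35 × ln(2.64184) = 5.35 × 0.97148 = 5.1974 W/m².
N₂O: 0.120 × (√386 − √277) = 0.120 × (19.6469 − 16.6433) = 0.120 × 3.0036 = 0.3604 W/m².
SF₆: ΔF = 0.00057 × (8 − 1) = 0.00057 × 7 = 0.0040 W/m².
CFC-11: ΔF = 0.00026 × (200 − 1) = 0.00026 × 199 = 0.0517 W/m².
Total ΔF = 5.1974 + 0.3604 + 0.0040 + 0.0517 = 5.6135 W/m².
ΔT = λ ΔF = 1.08 × 5.61 = 6.0588 K.

ΔF = 5.61 W/m²; ΔT = 6.06 K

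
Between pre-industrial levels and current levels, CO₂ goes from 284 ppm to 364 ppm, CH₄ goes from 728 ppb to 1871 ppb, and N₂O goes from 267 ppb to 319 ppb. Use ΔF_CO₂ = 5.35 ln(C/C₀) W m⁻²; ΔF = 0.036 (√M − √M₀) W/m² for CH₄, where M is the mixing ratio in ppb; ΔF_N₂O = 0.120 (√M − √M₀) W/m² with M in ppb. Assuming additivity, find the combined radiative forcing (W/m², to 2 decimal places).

CO₂: 5.35 × ln(364/284) = 5.35 × ln(1.28169) = 5.35 × 0.24818 = 1.3278 W/m².
CH₄: 0.036 × (√1871 − √728) = 0.036 × (43.2551 − 26.9815) = 0.036 × 16.2736 = 0.5858 W/m².
N₂O: 0.120 × (√319 − √267) = 0.120 × (17.8606 − 16.3401) = 0.120 × 1.5205 = 0.1825 W/m².
Total ΔF = 1.3278 + 0.5858 + 0.1825 = 2.0961 W/m².

ΔF = 2.10 W/m²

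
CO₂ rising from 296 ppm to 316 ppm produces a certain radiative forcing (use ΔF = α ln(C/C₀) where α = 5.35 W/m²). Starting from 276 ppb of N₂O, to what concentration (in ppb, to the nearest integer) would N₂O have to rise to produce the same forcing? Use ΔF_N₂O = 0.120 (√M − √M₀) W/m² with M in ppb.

CO₂ forcing: 5.35 × ln(316/296) = 5.35 × 0.065383 = 0.34980 W/m².
Set 0.120(√M − √276) = 0.34980: √M = 0.34980/0.120 + √276 = 2.9150 + 16.6132 = 19.5282.
M = (19.5282)² = 381.35 ppb.

M ≈ 381 ppb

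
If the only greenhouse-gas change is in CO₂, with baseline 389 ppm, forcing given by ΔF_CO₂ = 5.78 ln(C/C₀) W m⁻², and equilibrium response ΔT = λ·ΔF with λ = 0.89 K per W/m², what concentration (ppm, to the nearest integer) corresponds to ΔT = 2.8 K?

Required forcing: ΔF = ΔT/λ = 2.8/0.89 = 3.1461 W/m².
Then ln(C/389) = ΔF/5.78 = 3.1461/5.78 = 0.54431.
So C = 389 × e^0.54431 = 389 × 1.72342 = 670.41 ppm.

C ≈ 670 ppm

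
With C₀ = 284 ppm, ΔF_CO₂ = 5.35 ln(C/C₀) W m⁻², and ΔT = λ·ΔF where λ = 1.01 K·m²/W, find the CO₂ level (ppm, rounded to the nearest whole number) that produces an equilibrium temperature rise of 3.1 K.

Required forcing: ΔF = ΔT/λ = 3.1/1.01 = 3.0693 W/m².
Then ln(C/284) = ΔF/5.35 = 3.0693/5.35 = 0.57370.
So C = 284 × e^0.57370 = 284 × 1.77482 = 504.05 ppm.

C ≈ 504 ppm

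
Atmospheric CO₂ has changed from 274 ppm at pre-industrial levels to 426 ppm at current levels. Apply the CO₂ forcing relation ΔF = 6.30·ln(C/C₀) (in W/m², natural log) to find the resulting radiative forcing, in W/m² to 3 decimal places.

CO₂: 6.30 × ln(426/274) = 6.30 × ln(1.55474) = 6.30 × 0.44131 = 2.7803 W/m².

ΔF = 2.780 W/m²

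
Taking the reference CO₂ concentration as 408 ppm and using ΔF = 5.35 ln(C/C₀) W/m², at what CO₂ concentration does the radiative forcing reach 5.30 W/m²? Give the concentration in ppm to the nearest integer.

Set 5.35 ln(C/408) = 5.30, so ln(C/408) = 5.30/5.35 = 0.99065.
Then C/408 = e^0.99065 = 2.69298, giving C = 408 × 2.69298 = 1098.74 ppm.

C ≈ 1099 ppm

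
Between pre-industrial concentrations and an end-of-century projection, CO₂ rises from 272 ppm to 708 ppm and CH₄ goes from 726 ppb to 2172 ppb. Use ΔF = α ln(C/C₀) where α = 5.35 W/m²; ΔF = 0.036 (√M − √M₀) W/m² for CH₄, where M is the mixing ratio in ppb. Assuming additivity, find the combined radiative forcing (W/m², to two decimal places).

CO₂: 5.35 × ln(708/272) = 5.35 × ln(2.60294) = 5.35 × 0.95664 = 5.1180 W/m².
CH₄: 0.036 × (√2172 − √726) = 0.036 × (46.6047 − 26.9444) = 0.036 × 19.6603 = 0.7078 W/m².
Total ΔF = 5.1180 + 0.7078 = 5.8258 W/m².

ΔF = 5.83 W/m²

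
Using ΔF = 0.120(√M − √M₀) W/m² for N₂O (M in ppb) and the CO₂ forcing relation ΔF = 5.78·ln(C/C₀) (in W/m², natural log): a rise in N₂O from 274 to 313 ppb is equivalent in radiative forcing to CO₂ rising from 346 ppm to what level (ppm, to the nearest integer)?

C ≈ 354 ppm

N₂O forcing: 0.120 × (√313 − √274) = 0.120 × (17.6918 − 16.5529) = 0.120 × 1.1389 = 0.13667 W/m².
Set 5.78 ln(C/346) = 0.13667: ln(C/346) = 0.13667/5.78 = 0.02365, so C = 346 × e^0.02365 = 346 × 1.02393 = 354.28 ppm.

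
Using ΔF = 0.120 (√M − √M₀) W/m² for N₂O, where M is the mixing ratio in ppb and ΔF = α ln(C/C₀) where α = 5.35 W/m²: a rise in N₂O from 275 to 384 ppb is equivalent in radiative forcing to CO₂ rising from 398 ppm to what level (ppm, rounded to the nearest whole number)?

C ≈ 426 ppm

N₂O forcing: 0.120 × (√384 − √275) = 0.120 × (19.5959 − 16.5831) = 0.120 × 3.0128 = 0.36154 W/m².
Set 5.35 ln(C/398) = 0.36154: ln(C/398) = 0.36154/5.35 = 0.06758, so C = 398 × e^0.06758 = 398 × 1.06992 = 425.83 ppm.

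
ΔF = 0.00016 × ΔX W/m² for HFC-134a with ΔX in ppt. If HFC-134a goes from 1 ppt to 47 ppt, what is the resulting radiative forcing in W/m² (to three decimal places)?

ΔF = 0.007 W/m²

HFC-134a: ΔF = 0.00016 × (47 − 1) = 0.00016 × 46 = 0.0074 W/m².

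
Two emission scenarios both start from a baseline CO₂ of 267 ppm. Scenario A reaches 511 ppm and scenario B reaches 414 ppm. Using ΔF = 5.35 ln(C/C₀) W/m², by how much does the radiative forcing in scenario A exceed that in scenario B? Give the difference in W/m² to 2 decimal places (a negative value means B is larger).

ΔF_A − ΔF_B = 1.13 W/m²

ΔF_A = 5.35 ln(511/267) = 5.35 × 0.64912 = 3.4728 W/m².
ΔF_B = 5.35 ln(414/267) = 5.35 × 0.43862 = 2.3466 W/m².
Difference: 3.4728 − 2.3466 = 1.1262 W/m².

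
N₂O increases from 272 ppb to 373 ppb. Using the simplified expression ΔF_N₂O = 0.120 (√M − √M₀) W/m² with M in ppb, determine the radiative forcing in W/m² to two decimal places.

N₂O: 0.120 × (√373 − √272) = 0.120 × (19.3132 − 16.4924) = 0.120 × 2.8208 = 0.3385 W/m².

ΔF = 0.34 W/m²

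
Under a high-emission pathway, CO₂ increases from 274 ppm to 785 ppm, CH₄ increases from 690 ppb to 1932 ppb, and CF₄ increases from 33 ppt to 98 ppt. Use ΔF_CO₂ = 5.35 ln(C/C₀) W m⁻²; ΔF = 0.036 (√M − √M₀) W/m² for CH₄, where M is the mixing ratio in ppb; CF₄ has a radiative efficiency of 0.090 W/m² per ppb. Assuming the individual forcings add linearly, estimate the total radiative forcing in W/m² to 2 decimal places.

CO₂: 5.35 × ln(785/274) = 5.35 × ln(2.86496) = 5.35 × 1.05255 = 5.6311 W/m².
CH₄: 0.036 × (√1932 − √690) = 0.036 × (43.9545 − 26.2679) = 0.036 × 17.6866 = 0.6367 W/m².
CF₄: Δ = 98 − 33 = 65 ppt = 0.065 ppb; ΔF = 0.090 × 0.065 = 0.0059 W/m².
Total ΔF = 5.6311 + 0.6367 + 0.0059 = 6.2737 W/m².

ΔF = 6.27 W/m²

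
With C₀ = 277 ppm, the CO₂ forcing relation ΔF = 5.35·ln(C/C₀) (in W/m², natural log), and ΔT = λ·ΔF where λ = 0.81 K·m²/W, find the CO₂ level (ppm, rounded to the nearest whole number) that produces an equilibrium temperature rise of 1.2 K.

C ≈ 365 ppm

Required forcing: ΔF = ΔT/λ = 1.2/0.81 = 1.4815 W/m².
Then ln(C/277) = ΔF/5.35 = 1.4815/5.35 = 0.27692.
So C = 277 × e^0.27692 = 277 × 1.31906 = 365.38 ppm.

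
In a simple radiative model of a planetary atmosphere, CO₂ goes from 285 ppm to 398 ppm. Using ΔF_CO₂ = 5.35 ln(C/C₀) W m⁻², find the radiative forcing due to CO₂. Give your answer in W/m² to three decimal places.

CO₂: 5.35 × ln(398/285) = 5.35 × ln(1.39649) = 5.35 × 0.33396 = 1.7867 W/m².

ΔF = 1.787 W/m²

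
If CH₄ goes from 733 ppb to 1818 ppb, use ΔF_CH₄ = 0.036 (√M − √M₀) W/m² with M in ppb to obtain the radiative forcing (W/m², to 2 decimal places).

ΔF = 0.56 W/m²

CH₄: 0.036 × (√1818 − √733) = 0.036 × (42.6380 − 27.0740) = 0.036 × 15.5640 = 0.5603 W/m².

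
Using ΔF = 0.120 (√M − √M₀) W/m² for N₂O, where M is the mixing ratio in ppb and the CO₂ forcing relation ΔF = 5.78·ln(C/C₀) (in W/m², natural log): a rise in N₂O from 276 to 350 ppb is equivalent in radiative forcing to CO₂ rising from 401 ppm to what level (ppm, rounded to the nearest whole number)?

C ≈ 419 ppm

N₂O forcing: 0.120 × (√350 − √276) = 0.120 × (18.7083 − 16.6132) = 0.120 × 2.0951 = 0.25141 W/m².
Set 5.78 ln(C/401) = 0.25141: ln(C/401) = 0.25141/5.78 = 0.04350, so C = 401 × e^0.04350 = 401 × 1.04446 = 418.83 ppm.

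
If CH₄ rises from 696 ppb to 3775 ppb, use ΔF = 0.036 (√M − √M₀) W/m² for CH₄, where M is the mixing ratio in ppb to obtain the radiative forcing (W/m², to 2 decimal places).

CH₄: 0.036 × (√3775 − √696) = 0.036 × (61.4410 − 26.3818) = 0.036 × 35.0592 = 1.2621 W/m².

ΔF = 1.26 W/m²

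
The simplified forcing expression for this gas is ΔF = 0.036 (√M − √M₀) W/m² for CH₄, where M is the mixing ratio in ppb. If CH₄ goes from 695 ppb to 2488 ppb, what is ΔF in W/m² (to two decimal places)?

CH₄: 0.036 × (√2488 − √695) = 0.036 × (49.8799 − 26.3629) = 0.036 × 23.5170 = 0.8466 W/m².

ΔF = 0.85 W/m²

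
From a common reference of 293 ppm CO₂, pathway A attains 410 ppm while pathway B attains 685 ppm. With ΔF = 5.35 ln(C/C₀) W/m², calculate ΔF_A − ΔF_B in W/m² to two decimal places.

ΔF_A = 5.35 ln(410/293) = 5.35 × 0.33598 = 1.7975 W/m².
ΔF_B = 5.35 ln(685/293) = 5.35 × 0.84925 = 4.5435 W/m².
Difference: 1.7975 − 4.5435 = -2.7460 W/m².

ΔF_A − ΔF_B = -2.75 W/m²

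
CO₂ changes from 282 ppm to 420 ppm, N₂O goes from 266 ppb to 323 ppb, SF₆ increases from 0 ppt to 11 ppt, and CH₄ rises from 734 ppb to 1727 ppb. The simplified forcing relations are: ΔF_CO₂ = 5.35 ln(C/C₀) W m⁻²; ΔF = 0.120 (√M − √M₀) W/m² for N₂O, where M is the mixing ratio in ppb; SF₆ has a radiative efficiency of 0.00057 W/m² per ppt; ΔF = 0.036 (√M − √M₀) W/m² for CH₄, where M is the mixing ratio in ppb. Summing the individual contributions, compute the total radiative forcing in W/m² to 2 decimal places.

CO₂: 5.35 × ln(420/282) = 5.35 × ln(1.48936) = 5.35 × 0.39835 = 2.1312 W/m².
N₂O: 0.120 × (√323 − √266) = 0.120 × (17.9722 − 16.3095) = 0.120 × 1.6627 = 0.1995 W/m².
SF₆: ΔF = 0.00057 × (11 − 0) = 0.00057 × 11 = 0.0063 W/m².
CH₄: 0.036 × (√1727 − √734) = 0.036 × (41.5572 − 27.0924) = 0.036 × 14.4648 = 0.5207 W/m².
Total ΔF = 2.1312 + 0.1995 + 0.0063 + 0.5207 = 2.8577 W/m².

ΔF = 2.86 W/m²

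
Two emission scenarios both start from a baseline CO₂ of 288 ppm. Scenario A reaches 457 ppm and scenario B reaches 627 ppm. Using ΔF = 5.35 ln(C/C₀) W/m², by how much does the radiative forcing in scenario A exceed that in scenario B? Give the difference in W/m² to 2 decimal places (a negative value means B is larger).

ΔF_A = 5.35 ln(457/288) = 5.35 × 0.46172 = 2.4702 W/m².
ΔF_B = 5.35 ln(627/288) = 5.35 × 0.77799 = 4.1622 W/m².
Difference: 2.4702 − 4.1622 = -1.6920 W/m².
(Equivalently, ΔF_A − ΔF_B = 5.35 ln(457/627) = 5.35 × -0.31626 = -1.6920 W/m².)

ΔF_A − ΔF_B = -1.69 W/m²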